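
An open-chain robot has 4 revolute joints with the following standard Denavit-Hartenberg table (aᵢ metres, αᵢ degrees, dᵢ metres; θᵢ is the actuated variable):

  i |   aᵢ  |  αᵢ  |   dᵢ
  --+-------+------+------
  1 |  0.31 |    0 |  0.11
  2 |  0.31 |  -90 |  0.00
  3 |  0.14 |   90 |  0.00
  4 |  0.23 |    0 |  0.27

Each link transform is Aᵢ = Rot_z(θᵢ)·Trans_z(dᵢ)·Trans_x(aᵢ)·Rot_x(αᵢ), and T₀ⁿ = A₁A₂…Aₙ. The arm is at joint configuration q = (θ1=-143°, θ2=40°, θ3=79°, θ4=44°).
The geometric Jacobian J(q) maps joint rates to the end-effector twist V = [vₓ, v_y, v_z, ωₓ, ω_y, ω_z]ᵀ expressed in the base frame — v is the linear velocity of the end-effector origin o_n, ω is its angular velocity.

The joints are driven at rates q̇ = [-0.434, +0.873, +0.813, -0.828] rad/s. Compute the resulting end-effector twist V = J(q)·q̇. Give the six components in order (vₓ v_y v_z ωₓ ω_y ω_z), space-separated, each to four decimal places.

0.1120 0.3162 -0.3927 0.9750 0.6091 0.2810

o_n = [-0.2344, -0.8396, -0.1383]
J₁: ẑ×o_n = [0.8396, -0.2344, 0.0000], ω = ẑ
J2: z=[0.0000, 0.0000, 1.0000] o=[-0.2476, -0.1866, 0.1100] → [0.6530, 0.0132, -0.0000, 0.0000, 0.0000, 1.0000]
J3: z=[0.9744, -0.2250, 0.0000] o=[-0.3173, -0.4886, 0.1100] → [0.0559, 0.2420, -0.3233, 0.9744, -0.2250, 0.0000]
J4: z=[-0.2208, -0.9565, 0.1908] o=[-0.3233, -0.5146, -0.0274] → [0.1681, -0.0075, 0.1568, -0.2208, -0.9565, 0.1908]
V = J·q̇ = [0.1120, 0.3162, -0.3927, 0.9750, 0.6091, 0.2810]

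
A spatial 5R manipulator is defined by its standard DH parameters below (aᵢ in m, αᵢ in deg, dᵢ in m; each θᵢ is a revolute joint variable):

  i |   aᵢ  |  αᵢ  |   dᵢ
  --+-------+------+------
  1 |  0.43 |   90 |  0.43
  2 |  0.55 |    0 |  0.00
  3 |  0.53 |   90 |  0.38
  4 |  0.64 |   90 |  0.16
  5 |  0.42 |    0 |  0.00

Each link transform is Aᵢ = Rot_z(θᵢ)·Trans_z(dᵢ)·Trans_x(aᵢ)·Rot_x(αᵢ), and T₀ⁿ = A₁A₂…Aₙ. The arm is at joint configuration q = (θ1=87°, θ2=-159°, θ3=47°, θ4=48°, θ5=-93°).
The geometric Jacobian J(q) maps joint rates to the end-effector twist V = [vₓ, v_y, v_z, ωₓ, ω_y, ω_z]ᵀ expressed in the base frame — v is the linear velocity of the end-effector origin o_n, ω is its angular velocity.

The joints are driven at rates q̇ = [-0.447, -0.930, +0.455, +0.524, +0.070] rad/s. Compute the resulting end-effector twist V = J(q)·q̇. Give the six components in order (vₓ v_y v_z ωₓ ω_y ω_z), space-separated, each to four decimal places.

0.1015 -0.9426 0.7355 -0.5476 -0.4773 -0.2989

o_n = [0.8278, -0.2400, -0.7391]
J₁: ẑ×o_n = [0.2400, 0.8278, -0.0000], ω = ẑ
J2: z=[0.9986, -0.0523, 0.0000] o=[0.0225, 0.4294, 0.4300] → [0.0612, 1.1675, -0.6264, 0.9986, -0.0523, 0.0000]
J3: z=[0.9986, -0.0523, 0.0000] o=[-0.0044, -0.0834, 0.2329] → [0.0509, 0.9707, -0.1129, 0.9986, -0.0523, 0.0000]
J4: z=[-0.0485, -0.9259, 0.3746] o=[0.3647, -0.3015, -0.2585] → [0.4220, 0.1502, 0.4258, -0.0485, -0.9259, 0.3746]
J5: z=[-0.6828, -0.2430, -0.6890] o=[0.8235, -0.6348, -0.5956] → [0.3068, -0.1009, -0.2684, -0.6828, -0.2430, -0.6890]
V = J·q̇ = [0.1015, -0.9426, 0.7355, -0.5476, -0.4773, -0.2989]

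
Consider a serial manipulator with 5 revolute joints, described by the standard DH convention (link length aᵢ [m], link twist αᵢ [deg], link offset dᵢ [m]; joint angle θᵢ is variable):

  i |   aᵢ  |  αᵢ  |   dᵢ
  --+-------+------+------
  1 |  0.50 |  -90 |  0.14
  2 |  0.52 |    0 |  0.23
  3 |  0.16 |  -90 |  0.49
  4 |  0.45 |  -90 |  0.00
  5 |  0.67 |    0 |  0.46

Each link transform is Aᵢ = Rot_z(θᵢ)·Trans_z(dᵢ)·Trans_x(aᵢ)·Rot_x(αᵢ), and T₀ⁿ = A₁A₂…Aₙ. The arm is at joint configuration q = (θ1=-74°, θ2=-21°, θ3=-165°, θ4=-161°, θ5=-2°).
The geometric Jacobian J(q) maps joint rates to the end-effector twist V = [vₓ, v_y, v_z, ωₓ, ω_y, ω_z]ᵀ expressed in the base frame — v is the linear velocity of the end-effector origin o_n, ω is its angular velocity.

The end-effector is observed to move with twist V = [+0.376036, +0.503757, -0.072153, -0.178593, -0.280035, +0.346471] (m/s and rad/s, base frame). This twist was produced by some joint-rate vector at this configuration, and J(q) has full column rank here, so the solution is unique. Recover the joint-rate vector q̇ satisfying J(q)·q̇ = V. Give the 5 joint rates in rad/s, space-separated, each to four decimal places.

0.2590 0.4630 -0.0500 0.0640 -0.7000

o_n = [1.9368, -1.2420, 0.4279]
J₁: ẑ×o_n = [1.2420, 1.9368, -0.0000], ω = ẑ
J2: z=[0.9613, 0.2756, 0.0000] o=[0.1378, -0.4806, 0.1400] → [0.0794, -0.2767, -1.2277, 0.9613, 0.2756, 0.0000]
J3: z=[0.9613, 0.2756, 0.0000] o=[0.4927, -0.8839, 0.3264] → [0.0280, -0.0976, -0.7423, 0.9613, 0.2756, 0.0000]
J4: z=[-0.0288, 0.1005, 0.9945] o=[0.9199, -0.5959, 0.3096] → [0.6545, 1.0148, -0.0836, -0.0288, 0.1005, 0.9945]
J5: z=[0.8196, 0.5719, -0.0340] o=[1.1773, -0.9622, 0.3541] → [0.0327, -0.0863, -0.6636, 0.8196, 0.5719, -0.0340]
q̇ = J⁺·V = [0.2590, 0.4630, -0.0500, 0.0640, -0.7000]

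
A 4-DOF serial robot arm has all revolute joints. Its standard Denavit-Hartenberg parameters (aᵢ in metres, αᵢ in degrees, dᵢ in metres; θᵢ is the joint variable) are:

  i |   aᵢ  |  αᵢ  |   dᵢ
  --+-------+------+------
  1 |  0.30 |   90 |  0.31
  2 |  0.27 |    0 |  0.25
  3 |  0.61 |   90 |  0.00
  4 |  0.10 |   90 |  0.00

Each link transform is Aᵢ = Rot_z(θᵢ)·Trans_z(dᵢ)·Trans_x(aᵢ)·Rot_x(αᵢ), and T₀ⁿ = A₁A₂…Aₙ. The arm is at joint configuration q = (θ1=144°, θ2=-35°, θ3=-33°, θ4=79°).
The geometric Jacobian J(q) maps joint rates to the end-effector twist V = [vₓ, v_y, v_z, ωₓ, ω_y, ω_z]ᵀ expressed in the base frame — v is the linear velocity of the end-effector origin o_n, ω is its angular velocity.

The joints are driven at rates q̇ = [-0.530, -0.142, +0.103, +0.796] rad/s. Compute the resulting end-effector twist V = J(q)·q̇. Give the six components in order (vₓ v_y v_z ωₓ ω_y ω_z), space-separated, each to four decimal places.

0.4539 0.1848 0.0319 0.5742 -0.4654 -0.8282

o_n = [-0.4076, 0.7265, -0.4281]
J₁: ẑ×o_n = [-0.7265, -0.4076, 0.0000], ω = ẑ
J2: z=[0.5878, 0.8090, 0.0000] o=[-0.2427, 0.1763, 0.3100] → [-0.5972, 0.4339, 0.4568, 0.5878, 0.8090, 0.0000]
J3: z=[0.5878, 0.8090, 0.0000] o=[-0.2747, 0.5086, 0.1551] → [-0.4719, 0.3428, 0.2357, 0.5878, 0.8090, 0.0000]
J4: z=[0.7501, -0.5450, -0.3746] o=[-0.4596, 0.6429, -0.4104] → [0.0410, -0.0062, 0.0910, 0.7501, -0.5450, -0.3746]
V = J·q̇ = [0.4539, 0.1848, 0.0319, 0.5742, -0.4654, -0.8282]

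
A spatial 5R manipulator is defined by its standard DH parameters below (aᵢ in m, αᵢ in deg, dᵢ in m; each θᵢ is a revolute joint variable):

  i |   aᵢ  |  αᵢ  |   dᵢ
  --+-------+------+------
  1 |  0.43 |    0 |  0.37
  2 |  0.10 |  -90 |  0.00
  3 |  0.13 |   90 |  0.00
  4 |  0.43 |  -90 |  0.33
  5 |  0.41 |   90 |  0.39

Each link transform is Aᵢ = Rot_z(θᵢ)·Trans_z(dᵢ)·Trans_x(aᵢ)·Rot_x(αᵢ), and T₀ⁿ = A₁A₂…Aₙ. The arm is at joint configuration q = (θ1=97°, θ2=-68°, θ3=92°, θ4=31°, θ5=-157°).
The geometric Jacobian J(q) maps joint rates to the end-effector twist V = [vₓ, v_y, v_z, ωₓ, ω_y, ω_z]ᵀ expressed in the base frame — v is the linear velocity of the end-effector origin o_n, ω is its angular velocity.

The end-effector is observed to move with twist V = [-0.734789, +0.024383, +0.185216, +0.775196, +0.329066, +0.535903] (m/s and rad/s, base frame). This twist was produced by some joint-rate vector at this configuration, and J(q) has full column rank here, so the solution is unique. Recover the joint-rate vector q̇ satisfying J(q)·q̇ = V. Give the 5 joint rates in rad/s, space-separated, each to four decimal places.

0.2530 0.6260 0.4340 0.8490 -0.6090

o_n = [0.2891, 1.0293, 0.3787]
J₁: ẑ×o_n = [-1.0293, 0.2891, 0.0000], ω = ẑ
J2: z=[0.0000, 0.0000, 1.0000] o=[-0.0524, 0.4268, 0.3700] → [-0.6025, 0.3415, 0.0000, 0.0000, 0.0000, 1.0000]
J3: z=[-0.4848, 0.8746, 0.0000] o=[0.0351, 0.4753, 0.3700] → [0.0076, 0.0042, -0.4908, -0.4848, 0.8746, 0.0000]
J4: z=[0.8741, 0.4845, -0.0349] o=[0.0311, 0.4731, 0.2401] → [0.0866, -0.1301, 0.3612, 0.8741, 0.4845, -0.0349]
J5: z=[-0.3998, 0.7584, 0.5147] o=[0.2009, 0.8204, -0.1398] → [0.2857, 0.2527, -0.1504, -0.3998, 0.7584, 0.5147]
q̇ = J⁺·V = [0.2530, 0.6260, 0.4340, 0.8490, -0.6090]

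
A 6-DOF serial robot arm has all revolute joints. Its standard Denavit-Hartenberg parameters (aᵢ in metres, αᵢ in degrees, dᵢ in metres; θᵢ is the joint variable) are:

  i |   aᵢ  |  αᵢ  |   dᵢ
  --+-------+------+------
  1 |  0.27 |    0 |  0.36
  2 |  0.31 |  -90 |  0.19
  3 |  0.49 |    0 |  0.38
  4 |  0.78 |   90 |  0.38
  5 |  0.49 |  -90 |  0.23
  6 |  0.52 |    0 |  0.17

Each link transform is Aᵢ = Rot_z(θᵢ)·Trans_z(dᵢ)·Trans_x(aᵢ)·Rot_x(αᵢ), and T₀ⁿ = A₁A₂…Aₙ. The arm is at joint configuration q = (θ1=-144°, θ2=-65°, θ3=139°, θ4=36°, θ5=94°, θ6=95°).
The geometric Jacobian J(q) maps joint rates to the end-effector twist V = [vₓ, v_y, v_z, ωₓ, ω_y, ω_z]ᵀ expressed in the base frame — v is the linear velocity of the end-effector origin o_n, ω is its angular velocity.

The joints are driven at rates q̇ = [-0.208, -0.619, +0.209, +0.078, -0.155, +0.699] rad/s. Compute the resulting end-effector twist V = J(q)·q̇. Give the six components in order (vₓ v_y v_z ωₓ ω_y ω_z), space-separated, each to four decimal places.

o_n = [-0.2171, -1.5220, 0.4650]
J₁: ẑ×o_n = [1.5220, -0.2171, 0.0000], ω = ẑ
J2: z=[0.0000, 0.0000, 1.0000] o=[-0.2184, -0.1587, 0.3600] → [1.3633, 0.0013, -0.0000, 0.0000, 0.0000, 1.0000]
J3: z=[-0.4848, -0.8746, 0.0000] o=[-0.4896, -0.0084, 0.5500] → [0.0744, -0.0412, 0.9721, -0.4848, -0.8746, 0.0000]
J4: z=[-0.4848, -0.8746, 0.0000] o=[-0.3504, -0.5201, 0.2285] → [-0.2068, 0.1146, 0.6023, -0.4848, -0.8746, 0.0000]
J5: z=[-0.0762, 0.0423, -0.9962] o=[0.1450, -1.2291, 0.1605] → [-0.2789, 0.3840, 0.0376, -0.0762, 0.0423, -0.9962]
J6: z=[-0.8354, 0.5428, 0.0869] o=[-0.1393, -1.6304, -0.0656] → [0.2786, 0.4364, -0.0483, -0.8354, 0.5428, 0.0869]
V = J·q̇ = [-0.9231, 0.2902, 0.2106, -0.7112, 0.1219, -0.6118]

-0.9231 0.2902 0.2106 -0.7112 0.1219 -0.6118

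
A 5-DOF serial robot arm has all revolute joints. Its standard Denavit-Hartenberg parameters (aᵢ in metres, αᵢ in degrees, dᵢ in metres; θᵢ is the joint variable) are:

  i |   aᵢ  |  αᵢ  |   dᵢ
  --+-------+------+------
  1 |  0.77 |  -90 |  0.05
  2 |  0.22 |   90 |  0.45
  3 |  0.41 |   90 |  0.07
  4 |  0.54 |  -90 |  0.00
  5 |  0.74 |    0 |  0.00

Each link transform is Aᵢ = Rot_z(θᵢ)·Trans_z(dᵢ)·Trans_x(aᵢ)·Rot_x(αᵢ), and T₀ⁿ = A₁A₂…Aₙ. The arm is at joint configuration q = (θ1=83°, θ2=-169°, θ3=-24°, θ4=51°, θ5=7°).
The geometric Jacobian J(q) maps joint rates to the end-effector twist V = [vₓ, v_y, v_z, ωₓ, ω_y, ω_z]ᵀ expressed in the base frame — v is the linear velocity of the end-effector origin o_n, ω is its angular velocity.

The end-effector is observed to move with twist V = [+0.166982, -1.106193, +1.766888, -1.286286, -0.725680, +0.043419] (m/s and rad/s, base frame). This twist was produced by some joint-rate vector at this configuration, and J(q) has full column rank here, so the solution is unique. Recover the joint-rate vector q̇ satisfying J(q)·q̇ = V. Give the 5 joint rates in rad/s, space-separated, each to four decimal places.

o_n = [-0.1331, -0.7607, -0.7307]
J₁: ẑ×o_n = [0.7607, -0.1331, 0.0000], ω = ẑ
J2: z=[-0.9925, 0.1219, 0.0000] o=[0.0938, 0.7643, 0.0500] → [-0.0951, -0.7749, 1.5412, -0.9925, 0.1219, 0.0000]
J3: z=[-0.0233, -0.1894, -0.9816] o=[-0.3791, 0.6048, 0.0920] → [-1.1845, -0.2606, 0.0783, -0.0233, -0.1894, -0.9816]
J4: z=[0.9554, 0.2850, -0.0776] o=[-0.2600, 0.2062, 0.0947] → [-0.3103, 0.7788, -0.9600, 0.9554, 0.2850, -0.0776]
J5: z=[-0.2434, 0.6111, -0.7532] o=[-0.1697, -0.1926, -0.2580] → [-0.7168, -0.1427, 0.1159, -0.2434, 0.6111, -0.7532]
q̇ = J⁺·V = [-0.3210, 0.6480, 0.3200, -0.8720, -0.8110]

-0.3210 0.6480 0.3200 -0.8720 -0.8110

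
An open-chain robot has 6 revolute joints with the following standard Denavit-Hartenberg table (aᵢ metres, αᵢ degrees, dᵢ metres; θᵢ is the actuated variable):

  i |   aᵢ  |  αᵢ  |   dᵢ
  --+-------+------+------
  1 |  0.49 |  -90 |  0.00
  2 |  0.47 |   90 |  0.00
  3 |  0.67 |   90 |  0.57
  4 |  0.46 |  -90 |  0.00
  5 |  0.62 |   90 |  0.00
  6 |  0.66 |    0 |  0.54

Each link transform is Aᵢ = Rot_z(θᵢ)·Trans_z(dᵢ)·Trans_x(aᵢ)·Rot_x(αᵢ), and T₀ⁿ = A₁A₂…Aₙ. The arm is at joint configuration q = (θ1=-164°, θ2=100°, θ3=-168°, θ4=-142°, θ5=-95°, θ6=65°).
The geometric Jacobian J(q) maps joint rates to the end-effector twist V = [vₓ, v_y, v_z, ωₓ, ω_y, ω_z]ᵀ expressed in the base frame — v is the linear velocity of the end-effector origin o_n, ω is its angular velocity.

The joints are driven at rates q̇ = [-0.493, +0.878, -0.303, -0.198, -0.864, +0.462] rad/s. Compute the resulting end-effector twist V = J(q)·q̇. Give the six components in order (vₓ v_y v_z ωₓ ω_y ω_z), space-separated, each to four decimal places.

-1.4627 0.5355 -0.1361 -0.4026 -0.8230 -0.8196

o_n = [-0.6339, -0.7939, 0.7958]
J₁: ẑ×o_n = [0.7939, -0.6339, 0.0000], ω = ẑ
J2: z=[0.2756, -0.9613, 0.0000] o=[-0.4710, -0.1351, 0.0000] → [-0.7650, -0.2194, -0.3382, 0.2756, -0.9613, 0.0000]
J3: z=[-0.9467, -0.2714, -0.1736] o=[-0.3926, -0.1126, -0.4629] → [-0.4600, 1.2334, 0.5795, -0.9467, -0.2714, -0.1736]
J4: z=[0.2349, -0.9502, 0.2048] o=[-1.0800, -0.1648, 0.0836] → [-0.5480, -0.0760, 0.2760, 0.2349, -0.9502, 0.2048]
J5: z=[0.6102, 0.3081, 0.7299] o=[-0.7319, -0.1434, -0.2164] → [0.7867, -0.5461, -0.4271, 0.6102, 0.3081, 0.7299]
J6: z=[-0.7742, 0.0365, 0.6318] o=[-0.6277, -0.7328, -0.0547] → [0.0697, 0.6546, 0.0476, -0.7742, 0.0365, 0.6318]
V = J·q̇ = [-1.4627, 0.5355, -0.1361, -0.4026, -0.8230, -0.8196]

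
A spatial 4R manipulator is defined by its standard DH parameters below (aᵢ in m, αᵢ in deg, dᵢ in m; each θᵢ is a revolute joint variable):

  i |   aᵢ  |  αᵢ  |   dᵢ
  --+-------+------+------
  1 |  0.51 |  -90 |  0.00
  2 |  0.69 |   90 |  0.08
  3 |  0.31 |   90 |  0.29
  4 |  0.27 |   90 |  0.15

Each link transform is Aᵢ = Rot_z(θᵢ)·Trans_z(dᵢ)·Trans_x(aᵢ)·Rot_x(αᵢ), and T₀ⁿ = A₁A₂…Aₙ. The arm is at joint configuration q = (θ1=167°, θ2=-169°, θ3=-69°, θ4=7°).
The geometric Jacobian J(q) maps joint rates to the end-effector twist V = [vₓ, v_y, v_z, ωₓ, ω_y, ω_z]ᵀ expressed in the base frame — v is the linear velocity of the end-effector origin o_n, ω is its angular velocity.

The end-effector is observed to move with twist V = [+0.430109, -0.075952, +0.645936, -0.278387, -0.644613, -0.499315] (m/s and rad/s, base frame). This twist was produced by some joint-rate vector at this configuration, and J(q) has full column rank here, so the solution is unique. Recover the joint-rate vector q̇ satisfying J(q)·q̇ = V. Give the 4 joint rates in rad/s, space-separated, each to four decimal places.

0.2750 0.7950 0.7360 0.2910

o_n = [0.4027, 0.4339, -0.1725]
J₁: ẑ×o_n = [-0.4339, 0.4027, 0.0000], ω = ẑ
J2: z=[-0.2250, -0.9744, 0.0000] o=[-0.4969, 0.1147, 0.0000] → [0.1681, -0.0388, 0.8048, -0.2250, -0.9744, 0.0000]
J3: z=[0.1859, -0.0429, -0.9816] o=[0.1450, -0.1156, 0.1317] → [0.5524, -0.1964, 0.1132, 0.1859, -0.0429, -0.9816]
J4: z=[-0.8123, 0.5553, -0.1781] o=[0.3703, 0.1294, -0.1318] → [0.0316, -0.0388, -0.2653, -0.8123, 0.5553, -0.1781]
q̇ = J⁺·V = [0.2750, 0.7950, 0.7360, 0.2910]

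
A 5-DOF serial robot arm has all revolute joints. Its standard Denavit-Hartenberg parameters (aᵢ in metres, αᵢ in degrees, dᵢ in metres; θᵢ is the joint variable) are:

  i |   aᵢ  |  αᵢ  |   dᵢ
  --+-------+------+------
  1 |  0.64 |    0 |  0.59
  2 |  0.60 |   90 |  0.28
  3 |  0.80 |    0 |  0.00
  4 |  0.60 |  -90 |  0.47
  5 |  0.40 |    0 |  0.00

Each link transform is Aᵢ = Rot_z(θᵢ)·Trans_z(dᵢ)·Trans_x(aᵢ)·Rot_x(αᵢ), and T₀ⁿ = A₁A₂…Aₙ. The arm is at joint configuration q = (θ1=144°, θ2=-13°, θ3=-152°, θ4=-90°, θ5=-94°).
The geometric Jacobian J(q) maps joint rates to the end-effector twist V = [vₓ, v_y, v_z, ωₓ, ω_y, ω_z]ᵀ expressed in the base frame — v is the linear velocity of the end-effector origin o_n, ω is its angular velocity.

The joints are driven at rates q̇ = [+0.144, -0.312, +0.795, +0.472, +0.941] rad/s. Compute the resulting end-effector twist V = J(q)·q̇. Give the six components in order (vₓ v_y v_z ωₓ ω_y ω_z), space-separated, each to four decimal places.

o_n = [0.3841, 0.6633, 0.9996]
J₁: ẑ×o_n = [-0.6633, 0.3841, 0.0000], ω = ẑ
J2: z=[0.0000, 0.0000, 1.0000] o=[-0.5178, 0.3762, 0.5900] → [-0.2872, 0.9018, 0.0000, 0.0000, 0.0000, 1.0000]
J3: z=[0.7547, 0.6561, 0.0000] o=[-0.9114, 0.8290, 0.8700] → [0.0850, -0.0978, -0.9749, 0.7547, 0.6561, 0.0000]
J4: z=[0.7547, 0.6561, 0.0000] o=[-0.4480, 0.2959, 0.4944] → [0.3314, -0.3812, -0.2686, 0.7547, 0.6561, 0.0000]
J5: z=[0.5793, -0.6664, -0.4695] o=[0.0915, 0.3917, 1.0242] → [0.1440, -0.1231, 0.3523, 0.5793, -0.6664, -0.4695]
V = J·q̇ = [0.3535, -0.5996, -0.5703, 1.5013, 0.2042, -0.6098]

0.3535 -0.5996 -0.5703 1.5013 0.2042 -0.6098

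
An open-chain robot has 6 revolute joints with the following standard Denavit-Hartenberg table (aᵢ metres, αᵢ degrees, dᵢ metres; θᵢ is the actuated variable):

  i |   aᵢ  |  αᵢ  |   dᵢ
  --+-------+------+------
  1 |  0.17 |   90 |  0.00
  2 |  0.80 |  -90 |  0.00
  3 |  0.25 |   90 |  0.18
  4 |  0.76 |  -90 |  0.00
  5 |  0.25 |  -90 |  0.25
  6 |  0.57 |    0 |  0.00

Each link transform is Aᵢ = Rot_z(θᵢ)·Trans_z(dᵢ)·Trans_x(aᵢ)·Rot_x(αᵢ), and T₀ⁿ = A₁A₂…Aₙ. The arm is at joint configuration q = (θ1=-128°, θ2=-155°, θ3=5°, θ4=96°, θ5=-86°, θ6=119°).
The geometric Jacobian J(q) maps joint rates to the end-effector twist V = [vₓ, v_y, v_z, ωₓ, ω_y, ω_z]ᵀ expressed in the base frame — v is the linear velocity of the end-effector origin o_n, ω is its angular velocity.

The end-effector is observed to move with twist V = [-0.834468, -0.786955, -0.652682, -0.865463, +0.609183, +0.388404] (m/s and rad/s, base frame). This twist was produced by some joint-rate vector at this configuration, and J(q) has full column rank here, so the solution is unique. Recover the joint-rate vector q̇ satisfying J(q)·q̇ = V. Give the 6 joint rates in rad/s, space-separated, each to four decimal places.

o_n = [0.3723, 0.3748, -1.3831]
J₁: ẑ×o_n = [-0.3748, 0.3723, 0.0000], ω = ẑ
J2: z=[-0.7880, 0.6157, 0.0000] o=[-0.1047, -0.1340, 0.0000] → [-0.8515, -1.0899, -0.6946, -0.7880, 0.6157, 0.0000]
J3: z=[-0.2602, -0.3330, -0.9063] o=[0.3417, 0.4374, -0.3381] → [0.2913, -0.2996, 0.0265, -0.2602, -0.3330, -0.9063]
J4: z=[-0.7364, 0.6756, -0.0368] o=[0.4510, 0.5419, -0.6065] → [-0.5308, -0.5690, 0.1762, -0.7364, 0.6756, -0.0368]
J5: z=[-0.5939, -0.6194, 0.5134] o=[0.2047, 0.2379, -1.2581] → [0.0072, 0.0118, 0.0225, -0.5939, -0.6194, 0.5134]
J6: z=[-0.2719, -0.4461, -0.8527] o=[-0.1330, 0.2446, -1.1538] → [0.2134, -0.4932, 0.1900, -0.2719, -0.4461, -0.8527]
q̇ = J⁺·V = [0.0030, 0.8340, 0.3130, 0.1610, 0.2950, -0.6140]

0.0030 0.8340 0.3130 0.1610 0.2950 -0.6140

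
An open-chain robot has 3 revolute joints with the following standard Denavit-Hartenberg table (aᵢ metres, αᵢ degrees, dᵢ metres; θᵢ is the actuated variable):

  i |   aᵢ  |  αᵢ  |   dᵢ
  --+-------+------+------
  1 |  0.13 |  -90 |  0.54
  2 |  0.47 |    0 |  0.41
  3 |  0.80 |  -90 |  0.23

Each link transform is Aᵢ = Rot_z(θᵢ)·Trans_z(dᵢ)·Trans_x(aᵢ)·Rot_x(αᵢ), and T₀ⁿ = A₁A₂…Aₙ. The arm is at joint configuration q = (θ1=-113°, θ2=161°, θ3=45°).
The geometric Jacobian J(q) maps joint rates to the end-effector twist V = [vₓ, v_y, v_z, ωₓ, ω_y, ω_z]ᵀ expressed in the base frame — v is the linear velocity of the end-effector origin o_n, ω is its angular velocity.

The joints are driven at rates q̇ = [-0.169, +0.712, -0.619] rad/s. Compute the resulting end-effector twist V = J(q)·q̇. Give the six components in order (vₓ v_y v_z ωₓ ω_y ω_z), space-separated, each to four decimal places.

0.1483 -0.0975 0.3833 0.0856 -0.0363 -0.1690

o_n = [0.9929, 0.7012, 0.7377]
J₁: ẑ×o_n = [-0.7012, 0.9929, 0.0000], ω = ẑ
J2: z=[0.9205, -0.3907, 0.0000] o=[-0.0508, -0.1197, 0.5400] → [-0.0772, -0.1820, 1.1634, 0.9205, -0.3907, 0.0000]
J3: z=[0.9205, -0.3907, 0.0000] o=[0.5003, 0.1292, 0.3870] → [-0.1370, -0.3228, 0.7190, 0.9205, -0.3907, 0.0000]
V = J·q̇ = [0.1483, -0.0975, 0.3833, 0.0856, -0.0363, -0.1690]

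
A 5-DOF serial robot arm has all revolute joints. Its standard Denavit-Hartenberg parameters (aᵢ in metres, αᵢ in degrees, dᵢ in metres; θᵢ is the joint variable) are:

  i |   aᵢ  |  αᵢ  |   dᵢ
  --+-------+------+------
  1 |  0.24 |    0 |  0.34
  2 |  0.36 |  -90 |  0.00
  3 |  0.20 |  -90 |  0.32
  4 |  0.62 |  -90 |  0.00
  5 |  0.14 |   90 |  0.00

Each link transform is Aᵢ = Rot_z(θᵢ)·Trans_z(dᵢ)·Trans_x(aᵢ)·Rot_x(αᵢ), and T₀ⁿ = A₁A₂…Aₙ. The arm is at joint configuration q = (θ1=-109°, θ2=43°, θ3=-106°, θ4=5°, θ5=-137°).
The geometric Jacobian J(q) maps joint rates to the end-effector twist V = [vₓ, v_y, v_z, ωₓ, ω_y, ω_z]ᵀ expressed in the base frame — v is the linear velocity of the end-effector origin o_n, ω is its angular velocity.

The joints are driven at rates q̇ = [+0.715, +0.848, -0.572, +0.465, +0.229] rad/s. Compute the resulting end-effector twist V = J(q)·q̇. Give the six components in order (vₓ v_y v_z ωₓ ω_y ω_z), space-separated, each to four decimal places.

o_n = [0.2765, -0.3476, 1.0542]
J₁: ẑ×o_n = [0.3476, 0.2765, -0.0000], ω = ẑ
J2: z=[0.0000, 0.0000, 1.0000] o=[-0.0781, -0.2269, 0.3400] → [0.1207, 0.3546, -0.0000, 0.0000, 0.0000, 1.0000]
J3: z=[0.9135, 0.4067, 0.0000] o=[0.0683, -0.5558, 0.3400] → [0.2905, -0.6525, 0.1055, 0.9135, 0.4067, 0.0000]
J4: z=[0.3910, -0.8782, 0.2756] o=[0.3382, -0.3753, 0.5323] → [-0.4660, -0.2211, -0.0434, 0.3910, -0.8782, 0.2756]
J5: z=[-0.9003, -0.4271, -0.0838] o=[0.2196, -0.2417, 1.1260] → [0.0218, -0.0693, 0.1197, -0.9003, -0.4271, -0.0838]
V = J·q̇ = [-0.0270, 0.7530, -0.0531, -0.5469, -0.7388, 1.6720]

-0.0270 0.7530 -0.0531 -0.5469 -0.7388 1.6720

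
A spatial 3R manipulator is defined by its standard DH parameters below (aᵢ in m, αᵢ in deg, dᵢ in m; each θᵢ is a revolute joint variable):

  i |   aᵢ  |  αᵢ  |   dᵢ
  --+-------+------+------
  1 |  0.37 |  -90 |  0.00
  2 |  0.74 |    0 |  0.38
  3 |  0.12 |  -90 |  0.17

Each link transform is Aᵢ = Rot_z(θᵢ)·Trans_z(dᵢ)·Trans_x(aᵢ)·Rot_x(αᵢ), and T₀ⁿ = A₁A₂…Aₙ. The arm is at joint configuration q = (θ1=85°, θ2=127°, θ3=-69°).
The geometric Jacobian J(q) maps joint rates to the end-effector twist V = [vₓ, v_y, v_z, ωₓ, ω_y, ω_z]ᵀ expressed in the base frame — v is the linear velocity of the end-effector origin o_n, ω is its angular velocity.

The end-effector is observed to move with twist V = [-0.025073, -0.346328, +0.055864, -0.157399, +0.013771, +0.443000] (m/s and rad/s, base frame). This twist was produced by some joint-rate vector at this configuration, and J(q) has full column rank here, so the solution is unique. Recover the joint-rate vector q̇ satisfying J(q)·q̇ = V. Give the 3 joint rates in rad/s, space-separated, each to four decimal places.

0.4430 0.1480 0.0100

o_n = [-0.5489, 0.0362, -0.6928]
J₁: ẑ×o_n = [-0.0362, -0.5489, 0.0000], ω = ẑ
J2: z=[-0.9962, 0.0872, 0.0000] o=[0.0322, 0.3686, 0.0000] → [-0.0604, -0.6901, 0.3818, -0.9962, 0.0872, 0.0000]
J3: z=[-0.9962, 0.0872, 0.0000] o=[-0.3851, -0.0419, -0.5910] → [-0.0089, -0.1014, -0.0636, -0.9962, 0.0872, 0.0000]
q̇ = J⁺·V = [0.4430, 0.1480, 0.0100]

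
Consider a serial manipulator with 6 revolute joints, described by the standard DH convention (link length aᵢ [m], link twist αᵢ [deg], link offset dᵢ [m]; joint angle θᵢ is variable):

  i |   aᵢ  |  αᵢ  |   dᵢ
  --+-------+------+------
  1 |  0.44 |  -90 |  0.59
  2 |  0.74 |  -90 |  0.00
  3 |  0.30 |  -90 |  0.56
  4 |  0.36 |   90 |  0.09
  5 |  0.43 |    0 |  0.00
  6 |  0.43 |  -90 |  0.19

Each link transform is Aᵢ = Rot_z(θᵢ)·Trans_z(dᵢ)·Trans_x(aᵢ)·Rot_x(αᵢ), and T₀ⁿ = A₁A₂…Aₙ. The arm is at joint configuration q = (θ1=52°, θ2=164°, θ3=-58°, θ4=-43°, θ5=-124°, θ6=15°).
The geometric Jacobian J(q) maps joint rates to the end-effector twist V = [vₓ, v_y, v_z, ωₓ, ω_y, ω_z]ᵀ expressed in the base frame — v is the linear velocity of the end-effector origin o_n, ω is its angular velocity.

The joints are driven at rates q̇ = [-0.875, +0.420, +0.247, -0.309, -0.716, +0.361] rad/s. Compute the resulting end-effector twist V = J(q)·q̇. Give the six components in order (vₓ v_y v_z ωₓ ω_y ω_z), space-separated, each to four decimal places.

0.6154 0.3237 -0.1608 -0.5405 0.5899 -0.8503

o_n = [-0.3792, 0.3081, 1.1791]
J₁: ẑ×o_n = [-0.3081, -0.3792, 0.0000], ω = ẑ
J2: z=[-0.7880, 0.6157, 0.0000] o=[0.2709, 0.3467, 0.5900] → [0.3627, 0.4642, 0.4307, -0.7880, 0.6157, 0.0000]
J3: z=[-0.1697, -0.2172, 0.9613] o=[-0.1670, -0.2138, 0.3860] → [-0.6740, -0.0693, -0.1347, -0.1697, -0.2172, 0.9613]
J4: z=[-0.0843, -0.9686, -0.2338] o=[-0.5566, -0.2992, 0.8805] → [-0.1473, -0.0163, 0.1207, -0.0843, -0.9686, -0.2338]
J5: z=[0.5455, -0.2412, 0.8026] o=[-0.8644, -0.4080, 1.0570] → [-0.6042, 0.3228, 0.5077, 0.5455, -0.2412, 0.8026]
J6: z=[0.5455, -0.2412, 0.8026] o=[-0.6339, -0.0483, 1.0084] → [-0.3272, 0.1113, 0.2558, 0.5455, -0.2412, 0.8026]
V = J·q̇ = [0.6154, 0.3237, -0.1608, -0.5405, 0.5899, -0.8503]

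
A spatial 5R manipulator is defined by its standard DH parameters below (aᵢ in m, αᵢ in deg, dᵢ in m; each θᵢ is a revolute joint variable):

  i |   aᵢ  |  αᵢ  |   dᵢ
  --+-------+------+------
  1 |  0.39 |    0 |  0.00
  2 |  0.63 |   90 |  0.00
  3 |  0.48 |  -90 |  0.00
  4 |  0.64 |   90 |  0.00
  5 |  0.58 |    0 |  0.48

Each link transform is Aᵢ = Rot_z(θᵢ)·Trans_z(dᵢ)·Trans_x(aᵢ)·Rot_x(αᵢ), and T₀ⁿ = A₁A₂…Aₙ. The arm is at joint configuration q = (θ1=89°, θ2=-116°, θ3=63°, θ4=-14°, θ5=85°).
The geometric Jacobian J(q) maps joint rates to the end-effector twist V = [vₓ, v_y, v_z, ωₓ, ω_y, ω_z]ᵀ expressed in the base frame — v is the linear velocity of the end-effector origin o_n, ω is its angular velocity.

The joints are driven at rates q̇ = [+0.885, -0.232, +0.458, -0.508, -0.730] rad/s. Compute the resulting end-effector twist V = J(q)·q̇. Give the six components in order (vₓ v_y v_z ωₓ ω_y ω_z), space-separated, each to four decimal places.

o_n = [0.2404, -0.4393, 1.1835]
J₁: ẑ×o_n = [0.4393, 0.2404, -0.0000], ω = ẑ
J2: z=[0.0000, 0.0000, 1.0000] o=[0.0068, 0.3899, 0.0000] → [0.8292, 0.2336, -0.0000, 0.0000, 0.0000, 1.0000]
J3: z=[-0.4540, -0.8910, 0.0000] o=[0.5681, 0.1039, 0.0000] → [-1.0545, 0.5373, -0.0454, -0.4540, -0.8910, 0.0000]
J4: z=[-0.7939, 0.4045, 0.4540] o=[0.7623, 0.0050, 0.4277] → [0.5074, 0.3631, 0.5638, -0.7939, 0.4045, 0.4540]
J5: z=[-0.5384, -0.8147, -0.2156] o=[0.9432, -0.2609, 0.9810] → [-0.2035, 0.2605, -0.4766, -0.5384, -0.8147, -0.2156]
V = J·q̇ = [-0.3959, 0.0300, 0.0407, 0.5884, -0.0189, 0.5797]

-0.3959 0.0300 0.0407 0.5884 -0.0189 0.5797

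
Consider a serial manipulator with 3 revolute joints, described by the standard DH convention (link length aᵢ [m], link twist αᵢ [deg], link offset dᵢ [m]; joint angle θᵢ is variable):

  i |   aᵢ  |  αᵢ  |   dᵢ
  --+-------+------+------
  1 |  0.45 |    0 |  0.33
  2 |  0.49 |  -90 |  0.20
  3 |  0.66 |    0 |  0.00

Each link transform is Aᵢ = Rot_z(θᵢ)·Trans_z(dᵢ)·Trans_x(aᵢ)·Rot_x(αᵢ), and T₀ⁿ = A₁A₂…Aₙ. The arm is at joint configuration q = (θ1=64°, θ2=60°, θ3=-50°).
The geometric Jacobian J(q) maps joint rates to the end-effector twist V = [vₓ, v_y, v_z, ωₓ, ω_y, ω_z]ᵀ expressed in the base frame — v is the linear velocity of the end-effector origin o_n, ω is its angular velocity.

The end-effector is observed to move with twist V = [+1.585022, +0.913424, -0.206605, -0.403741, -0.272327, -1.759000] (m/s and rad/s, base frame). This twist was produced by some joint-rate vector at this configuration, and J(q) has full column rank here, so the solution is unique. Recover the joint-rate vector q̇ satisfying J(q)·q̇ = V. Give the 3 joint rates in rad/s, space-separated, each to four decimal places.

-0.9630 -0.7960 0.4870

o_n = [-0.3140, 1.1624, 1.0356]
J₁: ẑ×o_n = [-1.1624, -0.3140, 0.0000], ω = ẑ
J2: z=[0.0000, 0.0000, 1.0000] o=[0.1973, 0.4045, 0.3300] → [-0.7579, -0.5112, 0.0000, 0.0000, 0.0000, 1.0000]
J3: z=[-0.8290, -0.5592, 0.0000] o=[-0.0767, 0.8107, 0.5300] → [-0.2827, 0.4192, -0.4242, -0.8290, -0.5592, 0.0000]
q̇ = J⁺·V = [-0.9630, -0.7960, 0.4870]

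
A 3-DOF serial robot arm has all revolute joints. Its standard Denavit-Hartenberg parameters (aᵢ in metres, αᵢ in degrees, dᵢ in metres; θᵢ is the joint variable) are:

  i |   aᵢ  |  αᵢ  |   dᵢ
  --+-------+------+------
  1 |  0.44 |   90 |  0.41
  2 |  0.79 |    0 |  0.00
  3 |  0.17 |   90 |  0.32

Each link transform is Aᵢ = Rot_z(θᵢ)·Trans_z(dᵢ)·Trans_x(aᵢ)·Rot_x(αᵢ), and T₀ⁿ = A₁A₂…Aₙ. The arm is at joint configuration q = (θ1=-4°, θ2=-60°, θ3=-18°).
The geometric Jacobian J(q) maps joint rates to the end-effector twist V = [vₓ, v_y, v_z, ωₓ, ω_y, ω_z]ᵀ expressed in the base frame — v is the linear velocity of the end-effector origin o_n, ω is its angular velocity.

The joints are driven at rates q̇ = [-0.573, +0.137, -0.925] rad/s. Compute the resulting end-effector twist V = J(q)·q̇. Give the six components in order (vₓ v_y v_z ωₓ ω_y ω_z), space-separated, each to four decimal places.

-0.2549 -0.4821 0.0263 0.0550 0.7861 -0.5730

o_n = [0.8459, -0.3799, -0.4404]
J₁: ẑ×o_n = [0.3799, 0.8459, -0.0000], ω = ẑ
J2: z=[-0.0698, -0.9976, 0.0000] o=[0.4389, -0.0307, 0.4100] → [0.8484, -0.0593, 0.4303, -0.0698, -0.9976, 0.0000]
J3: z=[-0.0698, -0.9976, 0.0000] o=[0.8330, -0.0582, -0.2742] → [0.1659, -0.0116, 0.0353, -0.0698, -0.9976, 0.0000]
V = J·q̇ = [-0.2549, -0.4821, 0.0263, 0.0550, 0.7861, -0.5730]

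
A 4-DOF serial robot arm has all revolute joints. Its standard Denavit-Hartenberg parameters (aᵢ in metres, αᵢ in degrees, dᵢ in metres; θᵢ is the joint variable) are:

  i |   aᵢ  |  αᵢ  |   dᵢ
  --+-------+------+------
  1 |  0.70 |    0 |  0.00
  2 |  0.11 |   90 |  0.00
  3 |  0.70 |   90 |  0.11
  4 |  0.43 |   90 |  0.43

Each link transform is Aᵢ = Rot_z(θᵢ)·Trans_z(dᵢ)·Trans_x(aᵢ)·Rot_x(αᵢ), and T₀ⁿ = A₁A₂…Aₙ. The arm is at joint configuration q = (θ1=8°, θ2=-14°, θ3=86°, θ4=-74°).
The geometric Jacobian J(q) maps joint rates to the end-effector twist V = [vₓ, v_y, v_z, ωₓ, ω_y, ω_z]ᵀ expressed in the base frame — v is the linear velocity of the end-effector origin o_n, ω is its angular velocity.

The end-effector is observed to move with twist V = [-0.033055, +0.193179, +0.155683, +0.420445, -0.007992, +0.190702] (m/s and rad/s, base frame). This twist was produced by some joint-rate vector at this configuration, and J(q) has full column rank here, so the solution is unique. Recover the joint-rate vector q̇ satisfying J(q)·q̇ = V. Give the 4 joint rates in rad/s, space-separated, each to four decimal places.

o_n = [1.3177, 0.3368, 0.7865]
J₁: ẑ×o_n = [-0.3368, 1.3177, 0.0000], ω = ẑ
J2: z=[0.0000, 0.0000, 1.0000] o=[0.6932, 0.0974, 0.0000] → [-0.2394, 0.6245, 0.0000, 0.0000, 0.0000, 1.0000]
J3: z=[-0.1045, -0.9945, 0.0000] o=[0.8026, 0.0859, 0.0000] → [-0.7822, 0.0822, 0.4860, -0.1045, -0.9945, 0.0000]
J4: z=[0.9921, -0.1043, -0.0698] o=[0.8396, -0.0286, 0.6983] → [0.0163, -0.1209, 0.4123, 0.9921, -0.1043, -0.0698]
q̇ = J⁺·V = [0.1580, 0.0620, -0.0360, 0.4200]

0.1580 0.0620 -0.0360 0.4200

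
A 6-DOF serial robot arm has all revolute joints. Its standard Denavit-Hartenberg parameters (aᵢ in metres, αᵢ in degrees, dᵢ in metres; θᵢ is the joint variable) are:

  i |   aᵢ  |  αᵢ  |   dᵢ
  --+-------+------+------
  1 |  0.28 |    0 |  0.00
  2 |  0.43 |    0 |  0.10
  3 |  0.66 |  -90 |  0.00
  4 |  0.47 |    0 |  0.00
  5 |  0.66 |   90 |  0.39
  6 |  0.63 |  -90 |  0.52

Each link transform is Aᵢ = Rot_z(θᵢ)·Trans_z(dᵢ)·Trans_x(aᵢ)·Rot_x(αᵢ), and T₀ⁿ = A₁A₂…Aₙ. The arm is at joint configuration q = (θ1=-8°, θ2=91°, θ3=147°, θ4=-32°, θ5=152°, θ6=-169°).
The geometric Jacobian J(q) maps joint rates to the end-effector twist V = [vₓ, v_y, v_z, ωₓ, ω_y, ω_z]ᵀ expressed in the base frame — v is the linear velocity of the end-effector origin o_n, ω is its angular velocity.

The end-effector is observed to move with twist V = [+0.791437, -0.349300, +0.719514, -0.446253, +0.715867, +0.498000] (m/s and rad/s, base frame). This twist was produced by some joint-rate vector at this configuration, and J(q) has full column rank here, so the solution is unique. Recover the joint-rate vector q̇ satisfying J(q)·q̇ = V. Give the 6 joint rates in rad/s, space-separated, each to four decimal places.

o_n = [-0.4202, -0.9256, 0.0531]
J₁: ẑ×o_n = [0.9256, -0.4202, 0.0000], ω = ẑ
J2: z=[0.0000, 0.0000, 1.0000] o=[0.2773, -0.0390, 0.0000] → [0.8866, -0.6975, 0.0000, 0.0000, 0.0000, 1.0000]
J3: z=[0.0000, 0.0000, 1.0000] o=[0.3297, 0.3878, 0.1000] → [1.3134, -0.7499, 0.0000, 0.0000, 0.0000, 1.0000]
J4: z=[0.7660, -0.6428, 0.0000] o=[-0.0946, -0.1178, 0.1000] → [0.0302, 0.0360, -0.8281, 0.7660, -0.6428, 0.0000]
J5: z=[0.7660, -0.6428, 0.0000] o=[-0.3508, -0.4231, 0.3491] → [0.1903, 0.2268, -0.4295, 0.7660, -0.6428, 0.0000]
J6: z=[-0.5567, -0.6634, -0.5000] o=[0.1601, -0.4210, -0.2225] → [-0.4351, 0.4436, -0.1041, -0.5567, -0.6634, -0.5000]
q̇ = J⁺·V = [0.3160, -0.8000, 0.8310, -0.8620, 0.0600, -0.3020]

0.3160 -0.8000 0.8310 -0.8620 0.0600 -0.3020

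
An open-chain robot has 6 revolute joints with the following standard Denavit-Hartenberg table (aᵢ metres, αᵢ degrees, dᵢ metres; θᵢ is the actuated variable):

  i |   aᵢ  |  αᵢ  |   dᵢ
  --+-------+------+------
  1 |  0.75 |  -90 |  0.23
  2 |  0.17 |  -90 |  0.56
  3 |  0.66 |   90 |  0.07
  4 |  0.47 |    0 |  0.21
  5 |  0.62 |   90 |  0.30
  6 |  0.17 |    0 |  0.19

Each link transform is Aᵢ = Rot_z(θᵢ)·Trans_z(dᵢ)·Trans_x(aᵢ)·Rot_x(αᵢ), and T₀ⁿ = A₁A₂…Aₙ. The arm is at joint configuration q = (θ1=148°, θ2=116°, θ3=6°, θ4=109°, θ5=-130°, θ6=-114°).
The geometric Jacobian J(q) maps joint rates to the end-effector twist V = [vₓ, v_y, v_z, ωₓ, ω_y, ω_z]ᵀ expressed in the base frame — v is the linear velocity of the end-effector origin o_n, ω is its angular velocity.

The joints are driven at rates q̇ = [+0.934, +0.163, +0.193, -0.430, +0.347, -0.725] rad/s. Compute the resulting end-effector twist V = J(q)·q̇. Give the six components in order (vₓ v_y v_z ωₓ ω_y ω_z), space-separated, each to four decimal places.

o_n = [-0.5311, -0.6269, -0.7469]
J₁: ẑ×o_n = [0.6269, -0.5311, 0.0000], ω = ẑ
J2: z=[-0.5299, -0.8480, 0.0000] o=[-0.6360, 0.3974, 0.2300] → [0.8285, -0.5177, 0.6318, -0.5299, -0.8480, 0.0000]
J3: z=[0.7622, -0.4763, 0.4384] o=[-0.8696, -0.1170, 0.0772] → [0.6161, 0.7765, -0.2275, 0.7622, -0.4763, 0.4384]
J4: z=[-0.4882, -0.8677, -0.0939] o=[-0.5357, -0.2443, -0.4821] → [0.1939, -0.1297, 0.1907, -0.4882, -0.8677, -0.0939]
J5: z=[-0.4882, -0.8677, -0.0939] o=[-0.3645, -0.6164, -0.1702] → [0.4994, -0.2659, -0.1394, -0.4882, -0.8677, -0.0939]
J6: z=[-0.8639, 0.4957, -0.0889] o=[-0.4342, -0.8533, -0.8132] → [0.0530, 0.0659, -0.1475, -0.8639, 0.4957, -0.0889]
V = J·q̇ = [0.8910, -0.5148, 0.0356, 0.7276, -0.5175, 1.0909]

0.8910 -0.5148 0.0356 0.7276 -0.5175 1.0909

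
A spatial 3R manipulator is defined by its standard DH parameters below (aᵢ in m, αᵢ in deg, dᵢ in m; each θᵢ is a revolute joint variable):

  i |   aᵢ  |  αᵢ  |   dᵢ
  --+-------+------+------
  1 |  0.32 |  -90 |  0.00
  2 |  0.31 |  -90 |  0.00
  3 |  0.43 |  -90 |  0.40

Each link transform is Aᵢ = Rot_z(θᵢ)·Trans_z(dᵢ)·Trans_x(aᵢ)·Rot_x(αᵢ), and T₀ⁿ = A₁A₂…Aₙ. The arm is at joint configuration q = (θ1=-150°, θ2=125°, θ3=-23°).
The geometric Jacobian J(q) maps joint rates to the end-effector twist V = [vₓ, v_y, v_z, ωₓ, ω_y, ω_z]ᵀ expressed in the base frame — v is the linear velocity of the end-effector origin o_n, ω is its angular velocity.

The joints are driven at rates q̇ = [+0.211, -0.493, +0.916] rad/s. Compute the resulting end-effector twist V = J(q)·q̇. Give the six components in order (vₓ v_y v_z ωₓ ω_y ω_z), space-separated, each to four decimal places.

-0.2665 0.3653 -0.4872 0.4033 0.8021 0.7364

o_n = [0.4412, 0.0607, -0.3487]
J₁: ẑ×o_n = [-0.0607, 0.4412, 0.0000], ω = ẑ
J2: z=[0.5000, -0.8660, 0.0000] o=[-0.2771, -0.1600, 0.0000] → [0.3020, 0.1744, 0.7325, 0.5000, -0.8660, 0.0000]
J3: z=[0.7094, 0.4096, 0.5736] o=[-0.1231, -0.0711, -0.2539] → [-0.1145, 0.3910, -0.1376, 0.7094, 0.4096, 0.5736]
V = J·q̇ = [-0.2665, 0.3653, -0.4872, 0.4033, 0.8021, 0.7364]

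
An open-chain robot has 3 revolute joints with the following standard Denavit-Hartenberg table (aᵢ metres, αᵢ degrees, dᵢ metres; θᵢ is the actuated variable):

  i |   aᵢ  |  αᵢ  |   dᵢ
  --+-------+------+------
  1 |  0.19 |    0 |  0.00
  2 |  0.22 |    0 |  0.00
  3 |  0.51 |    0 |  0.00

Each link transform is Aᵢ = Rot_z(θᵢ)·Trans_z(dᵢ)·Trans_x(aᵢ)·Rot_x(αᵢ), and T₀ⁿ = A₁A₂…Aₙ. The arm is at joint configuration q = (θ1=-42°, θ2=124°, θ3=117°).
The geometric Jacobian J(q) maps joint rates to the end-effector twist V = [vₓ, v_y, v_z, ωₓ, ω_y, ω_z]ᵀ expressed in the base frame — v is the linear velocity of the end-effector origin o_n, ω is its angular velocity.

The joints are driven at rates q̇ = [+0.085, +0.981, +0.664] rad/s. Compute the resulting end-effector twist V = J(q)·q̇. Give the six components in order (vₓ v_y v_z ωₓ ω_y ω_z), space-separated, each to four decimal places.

0.0658 -0.7896 0.0000 0.0000 0.0000 1.7300

o_n = [-0.3104, -0.0753, 0.0000]
J₁: ẑ×o_n = [0.0753, -0.3104, 0.0000], ω = ẑ
J2: z=[0.0000, 0.0000, 1.0000] o=[0.1412, -0.1271, 0.0000] → [-0.0518, -0.4516, 0.0000, 0.0000, 0.0000, 1.0000]
J3: z=[0.0000, 0.0000, 1.0000] o=[0.1718, 0.0907, 0.0000] → [0.1660, -0.4822, 0.0000, 0.0000, 0.0000, 1.0000]
V = J·q̇ = [0.0658, -0.7896, 0.0000, 0.0000, 0.0000, 1.7300]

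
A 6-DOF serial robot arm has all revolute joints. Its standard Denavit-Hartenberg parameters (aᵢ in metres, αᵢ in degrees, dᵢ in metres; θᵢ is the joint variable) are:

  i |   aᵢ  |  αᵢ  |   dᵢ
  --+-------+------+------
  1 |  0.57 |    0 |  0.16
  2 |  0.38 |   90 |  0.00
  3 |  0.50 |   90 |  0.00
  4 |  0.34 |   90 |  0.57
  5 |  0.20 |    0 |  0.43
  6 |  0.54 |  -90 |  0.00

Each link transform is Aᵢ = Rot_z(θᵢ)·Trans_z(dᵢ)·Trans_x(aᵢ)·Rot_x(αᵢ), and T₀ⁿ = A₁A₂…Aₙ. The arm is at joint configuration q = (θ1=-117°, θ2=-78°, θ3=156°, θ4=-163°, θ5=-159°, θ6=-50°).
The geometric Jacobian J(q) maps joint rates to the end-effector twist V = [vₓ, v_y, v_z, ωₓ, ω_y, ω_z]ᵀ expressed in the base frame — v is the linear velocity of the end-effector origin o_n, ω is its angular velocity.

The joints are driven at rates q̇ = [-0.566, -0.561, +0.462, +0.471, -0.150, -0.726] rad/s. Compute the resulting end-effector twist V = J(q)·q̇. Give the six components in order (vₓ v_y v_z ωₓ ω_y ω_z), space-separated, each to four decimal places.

o_n = [-0.1944, -0.0028, 1.1307]
J₁: ẑ×o_n = [0.0028, -0.1944, 0.0000], ω = ẑ
J2: z=[0.0000, 0.0000, 1.0000] o=[-0.2588, -0.5079, 0.1600] → [-0.5050, 0.0644, 0.0000, 0.0000, 0.0000, 1.0000]
J3: z=[0.2588, 0.9659, 0.0000] o=[-0.6258, -0.4095, 0.1600] → [0.9376, -0.2512, -0.3114, 0.2588, 0.9659, 0.0000]
J4: z=[-0.3929, 0.1053, 0.9135] o=[-0.1846, -0.5277, 0.3634] → [-0.3987, 0.2925, -0.2052, -0.3929, 0.1053, 0.9135]
J5: z=[-0.0105, 0.9928, -0.1189] o=[-0.7212, -0.4869, 0.7518] → [0.4337, -0.0587, -0.5281, -0.0105, 0.9928, -0.1189]
J6: z=[-0.0105, 0.9928, -0.1189] o=[-0.5259, -0.0570, 0.7079] → [0.4263, -0.0350, -0.3296, -0.0105, 0.9928, -0.1189]
V = J·q̇ = [0.1526, 0.1298, 0.0780, -0.0563, -0.3739, -0.5925]

0.1526 0.1298 0.0780 -0.0563 -0.3739 -0.5925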